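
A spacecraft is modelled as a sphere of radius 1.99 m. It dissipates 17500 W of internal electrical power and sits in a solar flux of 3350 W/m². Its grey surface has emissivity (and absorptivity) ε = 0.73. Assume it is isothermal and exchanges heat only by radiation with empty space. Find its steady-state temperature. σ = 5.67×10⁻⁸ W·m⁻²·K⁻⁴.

At steady state, absorbed solar power + internal power = radiated power.
Absorbed: α·S·A_cross = 0.73·3350·12.44 = 30420 W (cross-section πr²).
Total input = 30420 + 17500 = 47920 W.
Radiated: εσ·A_surf·T⁴ with A_surf = 4πr² = 49.76 m².
T⁴ = 47920/(0.73·5.67×10⁻⁸·49.76) = 2.327×10¹⁰ K⁴.

T ≈ 391 K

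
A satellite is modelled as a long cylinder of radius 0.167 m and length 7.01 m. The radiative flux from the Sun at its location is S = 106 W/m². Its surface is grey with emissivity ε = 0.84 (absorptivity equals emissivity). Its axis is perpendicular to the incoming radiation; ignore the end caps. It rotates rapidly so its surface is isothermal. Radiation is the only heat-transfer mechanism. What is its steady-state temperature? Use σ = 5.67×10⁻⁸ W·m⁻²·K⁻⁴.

At equilibrium, absorbed power = emitted power.
Absorbing cross-section = 2rL = 2.341 m²; emitting surface = 2πrL = 7.356 m² (ratio π).
εS·A_cross = εσ·A_surf·T⁴  ⇒  T⁴ = S/(πσ)   (ε cancels).
T⁴ = 106/(π·5.67×10⁻⁸) = 5.951×10⁸ K⁴.
T = (5.951×10⁸)^(1/4).

T ≈ 156 K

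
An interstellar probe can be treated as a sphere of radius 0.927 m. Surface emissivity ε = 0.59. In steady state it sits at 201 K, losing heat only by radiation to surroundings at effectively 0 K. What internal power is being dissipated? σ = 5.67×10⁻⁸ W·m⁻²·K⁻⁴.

P ≈ 590 W

Steady state: P = εσA T⁴.
A = 4πr² = 10.80 m²; T⁴ = (201)⁴ = 1.632×10⁹ K⁴.
P = 0.59 × 5.67×10⁻⁸ × 10.80 × 1.632×10⁹.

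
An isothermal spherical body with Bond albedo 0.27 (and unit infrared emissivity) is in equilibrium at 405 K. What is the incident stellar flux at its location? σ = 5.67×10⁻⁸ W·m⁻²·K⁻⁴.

S ≈ 8360 W/m²

(1−a)S·πr² = σ·4πr²·T⁴ ⇒ S = 4σT⁴/(1−a).
S = 4·5.67×10⁻⁸·2.690×10¹⁰/0.730.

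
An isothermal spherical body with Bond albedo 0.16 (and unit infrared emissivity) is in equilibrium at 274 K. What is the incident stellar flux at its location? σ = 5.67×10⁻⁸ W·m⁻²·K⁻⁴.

S ≈ 1520 W/m²

(1−a)S·πr² = σ·4πr²·T⁴ ⇒ S = 4σT⁴/(1−a).
S = 4·5.67×10⁻⁸·5.636×10⁹/0.840.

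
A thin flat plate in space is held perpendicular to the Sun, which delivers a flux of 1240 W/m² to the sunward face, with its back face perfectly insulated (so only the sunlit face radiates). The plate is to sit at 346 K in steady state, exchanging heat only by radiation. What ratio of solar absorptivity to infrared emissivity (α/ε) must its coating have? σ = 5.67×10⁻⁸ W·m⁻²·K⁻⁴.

α/ε ≈ 0.655

Balance: αS·A = εσ·1A·T⁴ ⇒ α/ε = σT⁴/S.
α/ε = 5.67×10⁻⁸·(346)⁴/1240 = 5.67×10⁻⁸·1.433×10¹⁰/1240.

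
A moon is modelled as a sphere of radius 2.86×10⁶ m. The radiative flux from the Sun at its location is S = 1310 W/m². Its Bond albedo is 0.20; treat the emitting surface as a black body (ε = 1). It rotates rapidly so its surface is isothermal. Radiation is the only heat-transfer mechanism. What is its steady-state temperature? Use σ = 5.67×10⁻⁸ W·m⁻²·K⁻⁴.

At equilibrium, absorbed power = emitted power.
Absorbing cross-section = πr² = 2.570×10¹³ m²; emitting surface = 4πr² = 1.028×10¹⁴ m² (ratio 4).
(1−a)S·A_cross = εσ·A_surf·T⁴  ⇒  T⁴ = (1−a)S/(4σ).
T⁴ = 0.800·1310/(4·5.67×10⁻⁸) = 4.621×10⁹ K⁴.
T = (4.621×10⁹)^(1/4).

T ≈ 261 K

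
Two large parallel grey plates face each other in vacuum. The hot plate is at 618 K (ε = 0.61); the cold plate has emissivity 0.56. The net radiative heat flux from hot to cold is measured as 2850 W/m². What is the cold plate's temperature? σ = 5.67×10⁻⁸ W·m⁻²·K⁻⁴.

q = σ(T₁⁴ − T₂⁴)/(1/ε₁ + 1/ε₂ − 1); denominator = 2.425.
T₂⁴ = T₁⁴ − q·(1/ε₁+1/ε₂−1)/σ = 1.459×10¹¹ − 2850·2.425/5.67×10⁻⁸
    = 2.397×10¹⁰ K⁴.

T₂ ≈ 393 K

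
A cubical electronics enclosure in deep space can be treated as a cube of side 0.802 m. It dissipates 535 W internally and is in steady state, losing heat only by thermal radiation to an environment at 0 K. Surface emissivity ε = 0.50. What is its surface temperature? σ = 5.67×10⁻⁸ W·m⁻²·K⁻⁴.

T ≈ 264 K

Steady state: internal power = radiated power, P = εσA T⁴.
Radiating area A = 6L² = 3.859 m².
T⁴ = P/(εσA) = 535/(0.50·5.67×10⁻⁸·3.859) = 4.890×10⁹ K⁴.
T = (4.890×10⁹)^(1/4).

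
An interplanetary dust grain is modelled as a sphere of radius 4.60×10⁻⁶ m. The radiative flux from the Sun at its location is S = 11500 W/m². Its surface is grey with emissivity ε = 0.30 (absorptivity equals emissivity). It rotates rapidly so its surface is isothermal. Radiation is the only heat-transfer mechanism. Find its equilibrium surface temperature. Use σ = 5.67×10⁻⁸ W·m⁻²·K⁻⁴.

T ≈ 475 K

At equilibrium, absorbed power = emitted power.
Absorbing cross-section = πr² = 6.648×10⁻¹¹ m²; emitting surface = 4πr² = 2.659×10⁻¹⁰ m² (ratio 4).
εS·A_cross = εσ·A_surf·T⁴  ⇒  T⁴ = S/(4σ)   (ε cancels).
T⁴ = 11500/(4·5.67×10⁻⁸) = 5.071×10¹⁰ K⁴.
T = (5.071×10¹⁰)^(1/4).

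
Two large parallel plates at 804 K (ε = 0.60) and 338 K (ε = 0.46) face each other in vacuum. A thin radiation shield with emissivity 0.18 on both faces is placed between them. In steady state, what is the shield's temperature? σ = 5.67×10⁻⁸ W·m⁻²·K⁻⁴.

In steady state the net flux on the hot side equals that on the cold side.
σ(T₁⁴−T_s⁴)/D₁ = σ(T_s⁴−T₂⁴)/D₂, with D₁ = 1/ε₁+1/ε_s−1 = 6.222, D₂ = 1/ε_s+1/ε₂−1 = 6.729.
Solve for T_s⁴: T_s⁴ = (D₂·T₁⁴ + D₁·T₂⁴)/(D₁+D₂) = 2.234×10¹¹ K⁴.

T_s ≈ 687 K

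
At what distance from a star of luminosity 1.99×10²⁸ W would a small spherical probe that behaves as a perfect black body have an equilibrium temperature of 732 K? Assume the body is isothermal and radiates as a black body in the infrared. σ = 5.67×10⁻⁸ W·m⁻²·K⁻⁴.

For an isothermal black-emitting sphere, (1−a)S·πr² = σ·4πr²·T⁴ ⇒ S = 4σT⁴/(1−a).
S = 4·5.67×10⁻⁸·(732)⁴/1.00 = 65120 W/m².
Flux falls as S = L/(4πd²), so d = √(L/(4πS)) = √(1.99×10²⁸/(4π·65120)).

d ≈ 1.56×10¹¹ m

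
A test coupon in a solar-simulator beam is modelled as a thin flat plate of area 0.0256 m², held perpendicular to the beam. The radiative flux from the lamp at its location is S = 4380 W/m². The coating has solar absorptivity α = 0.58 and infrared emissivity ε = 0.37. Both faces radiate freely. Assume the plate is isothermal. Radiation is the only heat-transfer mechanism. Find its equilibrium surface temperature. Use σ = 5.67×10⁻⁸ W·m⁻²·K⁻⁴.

T ≈ 496 K

At equilibrium, absorbed power = emitted power.
Absorbing cross-section = A = 0.02560 m²; emitting surface = 2A = 0.05120 m² (ratio 2).
αS·A_cross = εσ·A_surf·T⁴  ⇒  T⁴ = αS/(ε·2σ).
T⁴ = 0.580·4380/(0.37·2·5.67×10⁻⁸) = 6.055×10¹⁰ K⁴.
T = (6.055×10¹⁰)^(1/4).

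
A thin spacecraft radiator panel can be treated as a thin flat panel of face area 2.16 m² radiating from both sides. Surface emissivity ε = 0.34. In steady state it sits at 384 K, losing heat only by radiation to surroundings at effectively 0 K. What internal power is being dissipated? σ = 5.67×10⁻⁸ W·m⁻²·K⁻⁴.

Steady state: P = εσA T⁴.
A = 2·2.16 = 4.320 m²; T⁴ = (384)⁴ = 2.174×10¹⁰ K⁴.
P = 0.34 × 5.67×10⁻⁸ × 4.320 × 2.174×10¹⁰.

P ≈ 1810 W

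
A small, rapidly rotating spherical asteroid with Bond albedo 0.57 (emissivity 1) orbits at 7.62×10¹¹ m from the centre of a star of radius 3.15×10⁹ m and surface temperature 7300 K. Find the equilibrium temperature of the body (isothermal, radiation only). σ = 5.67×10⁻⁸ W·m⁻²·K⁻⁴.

The star's surface emits σT_*⁴; at distance d the flux is S = σT_*⁴(R_*/d)².
S = 5.67×10⁻⁸·(7300)⁴·(3.15×10⁹/7.62×10¹¹)² = 2752 W/m².
For an isothermal sphere T⁴ = (1−a)S/(4σ) = 5.217×10⁹ K⁴.

T ≈ 269 K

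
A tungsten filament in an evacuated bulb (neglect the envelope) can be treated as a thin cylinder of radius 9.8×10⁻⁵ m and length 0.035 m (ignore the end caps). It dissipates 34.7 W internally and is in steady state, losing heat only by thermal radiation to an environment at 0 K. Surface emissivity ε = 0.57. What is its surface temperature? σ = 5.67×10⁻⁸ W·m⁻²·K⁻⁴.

T ≈ 2660 K

Steady state: internal power = radiated power, P = εσA T⁴.
Radiating area A = 2πrL = 2.155×10⁻⁵ m².
T⁴ = P/(εσA) = 34.7/(0.57·5.67×10⁻⁸·2.155×10⁻⁵) = 4.982×10¹³ K⁴.
T = (4.982×10¹³)^(1/4).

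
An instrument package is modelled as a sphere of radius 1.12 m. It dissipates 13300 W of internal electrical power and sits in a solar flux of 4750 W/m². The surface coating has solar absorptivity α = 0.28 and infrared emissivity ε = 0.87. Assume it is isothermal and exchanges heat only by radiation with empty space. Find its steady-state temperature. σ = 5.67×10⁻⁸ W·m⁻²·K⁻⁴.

T ≈ 393 K

At steady state, absorbed solar power + internal power = radiated power.
Absorbed: α·S·A_cross = 0.28·4750·3.941 = 5241 W (cross-section πr²).
Total input = 5241 + 13300 = 18540 W.
Radiated: εσ·A_surf·T⁴ with A_surf = 4πr² = 15.76 m².
T⁴ = 18540/(0.87·5.67×10⁻⁸·15.76) = 2.384×10¹⁰ K⁴.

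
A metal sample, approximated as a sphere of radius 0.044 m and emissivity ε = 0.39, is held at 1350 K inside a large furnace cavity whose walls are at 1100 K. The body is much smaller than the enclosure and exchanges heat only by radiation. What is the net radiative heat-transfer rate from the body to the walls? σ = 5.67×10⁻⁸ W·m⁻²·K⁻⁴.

P_net ≈ 999 W

For a small grey body in a large enclosure: P_net = εσA(T_body⁴ − T_wall⁴).
A = 4πr² = 0.02433 m²; T_body⁴ − T_wall⁴ = 3.322×10¹² − 1.464×10¹² = 1.857×10¹² K⁴.
|P_net| = 0.39·5.67×10⁻⁸·0.02433·1.857×10¹².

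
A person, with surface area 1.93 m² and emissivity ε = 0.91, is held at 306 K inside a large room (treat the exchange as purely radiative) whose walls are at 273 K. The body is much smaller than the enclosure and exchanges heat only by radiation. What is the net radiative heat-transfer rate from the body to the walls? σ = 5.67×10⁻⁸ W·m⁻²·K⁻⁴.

P_net ≈ 320 W

For a small grey body in a large enclosure: P_net = εσA(T_body⁴ − T_wall⁴).
A = 1.93 m²; T_body⁴ − T_wall⁴ = 8.768×10⁹ − 5.555×10⁹ = 3.213×10⁹ K⁴.
|P_net| = 0.91·5.67×10⁻⁸·1.930·3.213×10⁹.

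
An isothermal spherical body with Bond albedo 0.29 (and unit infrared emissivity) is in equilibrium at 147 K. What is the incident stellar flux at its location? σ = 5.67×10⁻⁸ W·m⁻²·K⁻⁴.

(1−a)S·πr² = σ·4πr²·T⁴ ⇒ S = 4σT⁴/(1−a).
S = 4·5.67×10⁻⁸·4.669×10⁸/0.710.

S ≈ 149 W/m²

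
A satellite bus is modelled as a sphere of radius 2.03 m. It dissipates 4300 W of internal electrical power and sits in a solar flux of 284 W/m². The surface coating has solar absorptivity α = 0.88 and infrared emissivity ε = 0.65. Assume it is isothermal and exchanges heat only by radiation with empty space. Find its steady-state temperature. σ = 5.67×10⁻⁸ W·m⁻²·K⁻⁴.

At steady state, absorbed solar power + internal power = radiated power.
Absorbed: α·S·A_cross = 0.88·284·12.95 = 3236 W (cross-section πr²).
Total input = 3236 + 4300 = 7536 W.
Radiated: εσ·A_surf·T⁴ with A_surf = 4πr² = 51.78 m².
T⁴ = 7536/(0.65·5.67×10⁻⁸·51.78) = 3.948×10⁹ K⁴.

T ≈ 251 K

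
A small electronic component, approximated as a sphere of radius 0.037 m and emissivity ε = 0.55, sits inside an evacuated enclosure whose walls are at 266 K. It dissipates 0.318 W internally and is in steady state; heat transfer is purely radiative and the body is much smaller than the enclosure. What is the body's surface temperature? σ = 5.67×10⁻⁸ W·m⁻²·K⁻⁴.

T ≈ 274 K

For a small grey body in a large enclosure, net radiated power = εσA(T⁴ − T_w⁴).
Steady state: P = εσA(T⁴ − T_w⁴) with A = 4πr² = 0.01720 m².
T⁴ = P/(εσA) + T_w⁴ = 0.318/(0.55·5.67×10⁻⁸·0.01720) + (266)⁴
    = 5.927×10⁸ + 5.006×10⁹ = 5.599×10⁹ K⁴.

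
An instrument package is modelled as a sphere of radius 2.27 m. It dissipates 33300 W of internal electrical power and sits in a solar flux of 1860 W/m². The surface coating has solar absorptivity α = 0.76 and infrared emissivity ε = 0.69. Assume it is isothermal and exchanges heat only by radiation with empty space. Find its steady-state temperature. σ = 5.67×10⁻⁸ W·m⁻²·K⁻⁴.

At steady state, absorbed solar power + internal power = radiated power.
Absorbed: α·S·A_cross = 0.76·1860·16.19 = 22880 W (cross-section πr²).
Total input = 22880 + 33300 = 56180 W.
Radiated: εσ·A_surf·T⁴ with A_surf = 4πr² = 64.75 m².
T⁴ = 56180/(0.69·5.67×10⁻⁸·64.75) = 2.218×10¹⁰ K⁴.

T ≈ 386 K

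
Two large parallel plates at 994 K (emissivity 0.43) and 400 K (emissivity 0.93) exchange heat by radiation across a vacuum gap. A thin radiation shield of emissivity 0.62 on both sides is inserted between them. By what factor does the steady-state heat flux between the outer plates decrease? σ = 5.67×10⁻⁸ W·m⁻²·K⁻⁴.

factor ≈ 1.93

Without shield: q₀ = σΔ(T⁴)/(1/ε₁+1/ε₂−1) with denominator 2.401.
With shield the two gaps are in series; the resistances add: (1/ε₁+1/ε_s−1)+(1/ε_s+1/ε₂−1) = 2.938+1.688 = 4.627.
Heat-flux ratio q₀/q = 4.627/2.401.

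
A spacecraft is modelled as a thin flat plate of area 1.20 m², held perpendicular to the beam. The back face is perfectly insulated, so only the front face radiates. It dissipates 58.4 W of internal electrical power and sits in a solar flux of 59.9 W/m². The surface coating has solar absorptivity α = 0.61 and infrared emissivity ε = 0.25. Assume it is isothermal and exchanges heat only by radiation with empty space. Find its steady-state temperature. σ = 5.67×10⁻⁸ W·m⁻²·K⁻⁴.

At steady state, absorbed solar power + internal power = radiated power.
Absorbed: α·S·A_cross = 0.61·59.9·1.200 = 43.85 W (cross-section A).
Total input = 43.85 + 58.4 = 102.2 W.
Radiated: εσ·A_surf·T⁴ with A_surf = A = 1.200 m².
T⁴ = 102.2/(0.25·5.67×10⁻⁸·1.200) = 6.011×10⁹ K⁴.

T ≈ 278 K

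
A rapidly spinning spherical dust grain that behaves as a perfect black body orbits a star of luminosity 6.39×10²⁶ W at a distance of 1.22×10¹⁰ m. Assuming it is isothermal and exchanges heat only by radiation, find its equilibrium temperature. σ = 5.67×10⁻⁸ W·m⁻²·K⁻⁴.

First find the stellar flux at distance d: S = L/(4πd²) = 6.39×10²⁶/(4π·(1.22×10¹⁰)²) = 3.416×10⁵ W/m².
For an isothermal sphere, absorbed (1−a)S·πr² = emitted σ·4πr²·T⁴, so T⁴ = (1−a)S/(4σ).
T⁴ = 1.00·3.416×10⁵/(4·5.67×10⁻⁸) = 1.506×10¹² K⁴.

T ≈ 1110 K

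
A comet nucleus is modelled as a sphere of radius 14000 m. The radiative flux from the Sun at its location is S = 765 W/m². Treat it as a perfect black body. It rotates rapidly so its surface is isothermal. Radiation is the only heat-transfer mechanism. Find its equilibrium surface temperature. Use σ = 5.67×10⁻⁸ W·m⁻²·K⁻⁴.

At equilibrium, absorbed power = emitted power.
Absorbing cross-section = πr² = 6.158×10⁸ m²; emitting surface = 4πr² = 2.463×10⁹ m² (ratio 4).
S·A_cross = εσ·A_surf·T⁴  ⇒  T⁴ = S/(4σ).
T⁴ = 1.00·765/(4·5.67×10⁻⁸) = 3.373×10⁹ K⁴.
T = (3.373×10⁹)^(1/4).

T ≈ 241 K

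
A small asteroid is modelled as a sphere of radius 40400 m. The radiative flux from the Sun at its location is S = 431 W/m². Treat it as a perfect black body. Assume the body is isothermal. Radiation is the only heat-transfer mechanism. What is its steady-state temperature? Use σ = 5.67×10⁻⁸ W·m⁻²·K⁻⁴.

At equilibrium, absorbed power = emitted power.
Absorbing cross-section = πr² = 5.128×10⁹ m²; emitting surface = 4πr² = 2.051×10¹⁰ m² (ratio 4).
S·A_cross = εσ·A_surf·T⁴  ⇒  T⁴ = S/(4σ).
T⁴ = 1.00·431/(4·5.67×10⁻⁸) = 1.900×10⁹ K⁴.
T = (1.900×10⁹)^(1/4).

T ≈ 209 K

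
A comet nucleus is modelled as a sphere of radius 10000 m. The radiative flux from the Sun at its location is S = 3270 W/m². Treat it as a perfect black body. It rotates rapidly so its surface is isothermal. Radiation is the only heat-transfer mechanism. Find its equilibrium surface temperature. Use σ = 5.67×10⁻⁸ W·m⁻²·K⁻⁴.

At equilibrium, absorbed power = emitted power.
Absorbing cross-section = πr² = 3.142×10⁸ m²; emitting surface = 4πr² = 1.257×10⁹ m² (ratio 4).
S·A_cross = εσ·A_surf·T⁴  ⇒  T⁴ = S/(4σ).
T⁴ = 1.00·3270/(4·5.67×10⁻⁸) = 1.442×10¹⁰ K⁴.
T = (1.442×10¹⁰)^(1/4).

T ≈ 347 K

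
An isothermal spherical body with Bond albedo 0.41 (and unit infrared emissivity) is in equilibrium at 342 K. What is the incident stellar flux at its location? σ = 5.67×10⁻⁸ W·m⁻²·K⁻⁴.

S ≈ 5260 W/m²

(1−a)S·πr² = σ·4πr²·T⁴ ⇒ S = 4σT⁴/(1−a).
S = 4·5.67×10⁻⁸·1.368×10¹⁰/0.590.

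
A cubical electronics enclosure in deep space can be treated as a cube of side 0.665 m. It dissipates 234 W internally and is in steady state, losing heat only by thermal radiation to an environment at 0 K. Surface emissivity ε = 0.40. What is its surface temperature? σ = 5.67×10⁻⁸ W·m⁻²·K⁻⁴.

T ≈ 250 K

Steady state: internal power = radiated power, P = εσA T⁴.
Radiating area A = 6L² = 2.653 m².
T⁴ = P/(εσA) = 234/(0.40·5.67×10⁻⁸·2.653) = 3.888×10⁹ K⁴.
T = (3.888×10⁹)^(1/4).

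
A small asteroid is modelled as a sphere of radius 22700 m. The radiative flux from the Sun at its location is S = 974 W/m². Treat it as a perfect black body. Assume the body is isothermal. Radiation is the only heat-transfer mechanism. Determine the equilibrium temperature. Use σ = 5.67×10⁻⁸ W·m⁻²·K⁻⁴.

At equilibrium, absorbed power = emitted power.
Absorbing cross-section = πr² = 1.619×10⁹ m²; emitting surface = 4πr² = 6.475×10⁹ m² (ratio 4).
S·A_cross = εσ·A_surf·T⁴  ⇒  T⁴ = S/(4σ).
T⁴ = 1.00·974/(4·5.67×10⁻⁸) = 4.295×10⁹ K⁴.
T = (4.295×10⁹)^(1/4).

T ≈ 256 K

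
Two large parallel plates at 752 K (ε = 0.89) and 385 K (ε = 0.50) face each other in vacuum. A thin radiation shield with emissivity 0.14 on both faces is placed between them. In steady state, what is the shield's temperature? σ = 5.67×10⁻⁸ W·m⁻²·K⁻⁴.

In steady state the net flux on the hot side equals that on the cold side.
σ(T₁⁴−T_s⁴)/D₁ = σ(T_s⁴−T₂⁴)/D₂, with D₁ = 1/ε₁+1/ε_s−1 = 7.266, D₂ = 1/ε_s+1/ε₂−1 = 8.143.
Solve for T_s⁴: T_s⁴ = (D₂·T₁⁴ + D₁·T₂⁴)/(D₁+D₂) = 1.794×10¹¹ K⁴.

T_s ≈ 651 K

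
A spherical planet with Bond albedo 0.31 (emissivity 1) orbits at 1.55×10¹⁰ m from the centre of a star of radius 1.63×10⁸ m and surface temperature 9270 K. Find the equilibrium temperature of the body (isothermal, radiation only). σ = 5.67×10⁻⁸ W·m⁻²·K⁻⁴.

The star's surface emits σT_*⁴; at distance d the flux is S = σT_*⁴(R_*/d)².
S = 5.67×10⁻⁸·(9270)⁴·(1.63×10⁸/1.55×10¹⁰)² = 46300 W/m².
For an isothermal sphere T⁴ = (1−a)S/(4σ) = 1.409×10¹¹ K⁴.

T ≈ 613 K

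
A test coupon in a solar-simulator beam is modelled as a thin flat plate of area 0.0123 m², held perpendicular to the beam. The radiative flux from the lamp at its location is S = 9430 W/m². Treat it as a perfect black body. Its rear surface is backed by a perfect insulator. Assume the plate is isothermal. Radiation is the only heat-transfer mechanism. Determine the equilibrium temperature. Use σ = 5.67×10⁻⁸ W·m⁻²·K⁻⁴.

T ≈ 639 K

At equilibrium, absorbed power = emitted power.
Absorbing cross-section = A = 0.01230 m²; emitting surface = A = 0.01230 m² (ratio 1).
S·A_cross = εσ·A_surf·T⁴  ⇒  T⁴ = S/(1σ).
T⁴ = 1.00·9430/(1·5.67×10⁻⁸) = 1.663×10¹¹ K⁴.
T = (1.663×10¹¹)^(1/4).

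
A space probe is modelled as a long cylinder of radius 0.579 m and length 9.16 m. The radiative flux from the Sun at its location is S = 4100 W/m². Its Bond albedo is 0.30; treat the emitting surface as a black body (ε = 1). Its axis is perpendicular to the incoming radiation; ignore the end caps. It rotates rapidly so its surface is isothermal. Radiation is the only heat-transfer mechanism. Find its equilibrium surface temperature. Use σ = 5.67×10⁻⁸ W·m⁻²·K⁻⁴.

At equilibrium, absorbed power = emitted power.
Absorbing cross-section = 2rL = 10.61 m²; emitting surface = 2πrL = 33.32 m² (ratio π).
(1−a)S·A_cross = εσ·A_surf·T⁴  ⇒  T⁴ = (1−a)S/(πσ).
T⁴ = 0.700·4100/(π·5.67×10⁻⁸) = 1.611×10¹⁰ K⁴.
T = (1.611×10¹⁰)^(1/4).

T ≈ 356 K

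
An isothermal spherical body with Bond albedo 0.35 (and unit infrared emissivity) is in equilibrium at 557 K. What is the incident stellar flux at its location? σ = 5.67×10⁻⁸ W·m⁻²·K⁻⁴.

(1−a)S·πr² = σ·4πr²·T⁴ ⇒ S = 4σT⁴/(1−a).
S = 4·5.67×10⁻⁸·9.625×10¹⁰/0.650.

S ≈ 33600 W/m²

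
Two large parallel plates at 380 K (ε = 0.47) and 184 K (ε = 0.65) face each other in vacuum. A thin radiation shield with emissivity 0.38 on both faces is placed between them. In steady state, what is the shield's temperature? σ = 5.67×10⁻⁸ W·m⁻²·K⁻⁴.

T_s ≈ 317 K

In steady state the net flux on the hot side equals that on the cold side.
σ(T₁⁴−T_s⁴)/D₁ = σ(T_s⁴−T₂⁴)/D₂, with D₁ = 1/ε₁+1/ε_s−1 = 3.759, D₂ = 1/ε_s+1/ε₂−1 = 3.170.
Solve for T_s⁴: T_s⁴ = (D₂·T₁⁴ + D₁·T₂⁴)/(D₁+D₂) = 1.016×10¹⁰ K⁴.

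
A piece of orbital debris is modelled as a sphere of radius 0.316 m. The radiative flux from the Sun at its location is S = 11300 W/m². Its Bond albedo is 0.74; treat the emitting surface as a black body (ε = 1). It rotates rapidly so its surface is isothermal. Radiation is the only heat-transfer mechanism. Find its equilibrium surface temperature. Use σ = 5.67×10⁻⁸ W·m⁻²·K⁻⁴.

At equilibrium, absorbed power = emitted power.
Absorbing cross-section = πr² = 0.3137 m²; emitting surface = 4πr² = 1.255 m² (ratio 4).
(1−a)S·A_cross = εσ·A_surf·T⁴  ⇒  T⁴ = (1−a)S/(4σ).
T⁴ = 0.260·11300/(4·5.67×10⁻⁸) = 1.295×10¹⁰ K⁴.
T = (1.295×10¹⁰)^(1/4).

T ≈ 337 K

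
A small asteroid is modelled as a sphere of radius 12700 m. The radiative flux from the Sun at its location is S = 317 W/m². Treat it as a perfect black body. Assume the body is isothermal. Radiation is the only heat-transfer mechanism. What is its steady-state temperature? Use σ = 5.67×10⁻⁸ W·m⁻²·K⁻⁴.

At equilibrium, absorbed power = emitted power.
Absorbing cross-section = πr² = 5.067×10⁸ m²; emitting surface = 4πr² = 2.027×10⁹ m² (ratio 4).
S·A_cross = εσ·A_surf·T⁴  ⇒  T⁴ = S/(4σ).
T⁴ = 1.00·317/(4·5.67×10⁻⁸) = 1.398×10⁹ K⁴.
T = (1.398×10⁹)^(1/4).

T ≈ 193 K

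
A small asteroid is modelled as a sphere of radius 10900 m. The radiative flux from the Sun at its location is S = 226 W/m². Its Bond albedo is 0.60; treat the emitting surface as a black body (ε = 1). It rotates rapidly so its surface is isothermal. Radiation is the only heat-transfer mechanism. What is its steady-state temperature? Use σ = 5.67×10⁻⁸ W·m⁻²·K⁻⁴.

At equilibrium, absorbed power = emitted power.
Absorbing cross-section = πr² = 3.733×10⁸ m²; emitting surface = 4πr² = 1.493×10⁹ m² (ratio 4).
(1−a)S·A_cross = εσ·A_surf·T⁴  ⇒  T⁴ = (1−a)S/(4σ).
T⁴ = 0.400·226/(4·5.67×10⁻⁸) = 3.986×10⁸ K⁴.
T = (3.986×10⁸)^(1/4).

T ≈ 141 K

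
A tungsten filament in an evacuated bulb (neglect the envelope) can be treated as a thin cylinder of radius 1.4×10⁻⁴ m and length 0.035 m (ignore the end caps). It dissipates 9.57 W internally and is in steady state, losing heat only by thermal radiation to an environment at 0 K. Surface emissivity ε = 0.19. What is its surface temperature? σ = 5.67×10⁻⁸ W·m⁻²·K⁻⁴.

T ≈ 2320 K

Steady state: internal power = radiated power, P = εσA T⁴.
Radiating area A = 2πrL = 3.079×10⁻⁵ m².
T⁴ = P/(εσA) = 9.57/(0.19·5.67×10⁻⁸·3.079×10⁻⁵) = 2.885×10¹³ K⁴.
T = (2.885×10¹³)^(1/4).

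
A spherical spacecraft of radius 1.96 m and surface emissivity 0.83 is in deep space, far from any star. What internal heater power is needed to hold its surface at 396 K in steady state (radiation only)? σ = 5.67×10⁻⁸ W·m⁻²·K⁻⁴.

P ≈ 55900 W

P = εσ·4πr²·T⁴.
4πr² = 48.27 m²; T⁴ = 2.459×10¹⁰ K⁴.
P = 0.83·5.67×10⁻⁸·48.27·2.459×10¹⁰.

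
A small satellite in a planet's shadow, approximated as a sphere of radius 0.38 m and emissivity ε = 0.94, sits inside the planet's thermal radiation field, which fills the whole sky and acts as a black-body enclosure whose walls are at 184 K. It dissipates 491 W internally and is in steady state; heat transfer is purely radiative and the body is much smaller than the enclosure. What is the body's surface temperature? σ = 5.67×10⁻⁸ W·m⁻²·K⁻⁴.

T ≈ 281 K

For a small grey body in a large enclosure, net radiated power = εσA(T⁴ − T_w⁴).
Steady state: P = εσA(T⁴ − T_w⁴) with A = 4πr² = 1.815 m².
T⁴ = P/(εσA) + T_w⁴ = 491/(0.94·5.67×10⁻⁸·1.815) + (184)⁴
    = 5.077×10⁹ + 1.146×10⁹ = 6.223×10⁹ K⁴.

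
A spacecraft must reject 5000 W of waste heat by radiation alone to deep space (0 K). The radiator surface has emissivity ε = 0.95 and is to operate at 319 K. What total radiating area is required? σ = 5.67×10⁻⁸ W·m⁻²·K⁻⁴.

A ≈ 8.96 m²

P = εσA T⁴ ⇒ A = P/(εσT⁴).
T⁴ = 1.036×10¹⁰ K⁴.
A = 5000/(0.95 × 5.67×10⁻⁸ × 1.036×10¹⁰).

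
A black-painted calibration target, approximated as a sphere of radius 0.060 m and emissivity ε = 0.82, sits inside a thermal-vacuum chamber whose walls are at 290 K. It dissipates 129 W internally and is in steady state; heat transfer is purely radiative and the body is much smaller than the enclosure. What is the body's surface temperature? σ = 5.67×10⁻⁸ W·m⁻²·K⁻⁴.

For a small grey body in a large enclosure, net radiated power = εσA(T⁴ − T_w⁴).
Steady state: P = εσA(T⁴ − T_w⁴) with A = 4πr² = 0.04524 m².
T⁴ = P/(εσA) + T_w⁴ = 129/(0.82·5.67×10⁻⁸·0.04524) + (290)⁴
    = 6.133×10¹⁰ + 7.073×10⁹ = 6.840×10¹⁰ K⁴.

T ≈ 511 K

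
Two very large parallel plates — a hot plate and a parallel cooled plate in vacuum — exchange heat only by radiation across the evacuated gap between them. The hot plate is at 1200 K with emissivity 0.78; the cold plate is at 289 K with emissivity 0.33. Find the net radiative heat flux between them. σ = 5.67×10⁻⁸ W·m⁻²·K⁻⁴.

q ≈ 35400 W/m²

For two infinite grey parallel plates, q = σ(T₁⁴ − T₂⁴)/(1/ε₁ + 1/ε₂ − 1).
T₁⁴ − T₂⁴ = 2.074×10¹² − 6.976×10⁹ = 2.067×10¹² K⁴.
1/ε₁ + 1/ε₂ − 1 = 1.282 + 3.030 − 1 = 3.312.
q = 5.67×10⁻⁸ × 2.067×10¹² / 3.312.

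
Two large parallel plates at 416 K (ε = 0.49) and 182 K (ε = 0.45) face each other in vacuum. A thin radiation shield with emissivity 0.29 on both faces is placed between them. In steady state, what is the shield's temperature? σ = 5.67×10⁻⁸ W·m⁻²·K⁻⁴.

T_s ≈ 355 K

In steady state the net flux on the hot side equals that on the cold side.
σ(T₁⁴−T_s⁴)/D₁ = σ(T_s⁴−T₂⁴)/D₂, with D₁ = 1/ε₁+1/ε_s−1 = 4.489, D₂ = 1/ε_s+1/ε₂−1 = 4.670.
Solve for T_s⁴: T_s⁴ = (D₂·T₁⁴ + D₁·T₂⁴)/(D₁+D₂) = 1.581×10¹⁰ K⁴.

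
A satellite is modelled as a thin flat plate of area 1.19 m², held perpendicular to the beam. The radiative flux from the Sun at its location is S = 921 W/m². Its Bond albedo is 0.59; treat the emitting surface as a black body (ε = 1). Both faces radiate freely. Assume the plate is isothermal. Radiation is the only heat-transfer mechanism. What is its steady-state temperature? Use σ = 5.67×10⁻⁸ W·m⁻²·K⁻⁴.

At equilibrium, absorbed power = emitted power.
Absorbing cross-section = A = 1.190 m²; emitting surface = 2A = 2.380 m² (ratio 2).
(1−a)S·A_cross = εσ·A_surf·T⁴  ⇒  T⁴ = (1−a)S/(2σ).
T⁴ = 0.410·921/(2·5.67×10⁻⁸) = 3.330×10⁹ K⁴.
T = (3.330×10⁹)^(1/4).

T ≈ 240 K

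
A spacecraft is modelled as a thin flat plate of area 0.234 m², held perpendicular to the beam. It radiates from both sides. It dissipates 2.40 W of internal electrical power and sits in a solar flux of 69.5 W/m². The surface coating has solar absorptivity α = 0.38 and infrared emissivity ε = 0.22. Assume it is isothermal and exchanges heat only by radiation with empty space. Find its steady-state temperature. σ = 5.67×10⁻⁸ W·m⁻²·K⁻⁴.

At steady state, absorbed solar power + internal power = radiated power.
Absorbed: α·S·A_cross = 0.38·69.5·0.2340 = 6.180 W (cross-section A).
Total input = 6.180 + 2.40 = 8.580 W.
Radiated: εσ·A_surf·T⁴ with A_surf = 2A = 0.4680 m².
T⁴ = 8.580/(0.22·5.67×10⁻⁸·0.4680) = 1.470×10⁹ K⁴.

T ≈ 196 K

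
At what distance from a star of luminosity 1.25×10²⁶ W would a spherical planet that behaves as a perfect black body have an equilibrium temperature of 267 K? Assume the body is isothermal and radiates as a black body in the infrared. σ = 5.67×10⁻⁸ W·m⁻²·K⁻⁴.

d ≈ 9.29×10¹⁰ m

For an isothermal black-emitting sphere, (1−a)S·πr² = σ·4πr²·T⁴ ⇒ S = 4σT⁴/(1−a).
S = 4·5.67×10⁻⁸·(267)⁴/1.00 = 1153 W/m².
Flux falls as S = L/(4πd²), so d = √(L/(4πS)) = √(1.25×10²⁶/(4π·1153)).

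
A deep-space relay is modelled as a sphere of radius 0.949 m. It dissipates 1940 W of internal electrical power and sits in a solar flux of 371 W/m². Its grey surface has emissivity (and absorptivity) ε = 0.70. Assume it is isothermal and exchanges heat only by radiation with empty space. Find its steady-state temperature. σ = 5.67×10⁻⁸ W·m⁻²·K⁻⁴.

T ≈ 278 K

At steady state, absorbed solar power + internal power = radiated power.
Absorbed: α·S·A_cross = 0.70·371·2.829 = 734.8 W (cross-section πr²).
Total input = 734.8 + 1940 = 2675 W.
Radiated: εσ·A_surf·T⁴ with A_surf = 4πr² = 11.32 m².
T⁴ = 2675/(0.70·5.67×10⁻⁸·11.32) = 5.955×10⁹ K⁴.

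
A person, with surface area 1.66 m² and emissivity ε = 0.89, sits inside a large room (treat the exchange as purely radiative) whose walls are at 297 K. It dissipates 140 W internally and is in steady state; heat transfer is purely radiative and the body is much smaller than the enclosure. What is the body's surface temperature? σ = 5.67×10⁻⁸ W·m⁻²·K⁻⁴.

For a small grey body in a large enclosure, net radiated power = εσA(T⁴ − T_w⁴).
Steady state: P = εσA(T⁴ − T_w⁴) with A = 1.66 m².
T⁴ = P/(εσA) + T_w⁴ = 140/(0.89·5.67×10⁻⁸·1.660) + (297)⁴
    = 1.671×10⁹ + 7.781×10⁹ = 9.452×10⁹ K⁴.

T ≈ 312 K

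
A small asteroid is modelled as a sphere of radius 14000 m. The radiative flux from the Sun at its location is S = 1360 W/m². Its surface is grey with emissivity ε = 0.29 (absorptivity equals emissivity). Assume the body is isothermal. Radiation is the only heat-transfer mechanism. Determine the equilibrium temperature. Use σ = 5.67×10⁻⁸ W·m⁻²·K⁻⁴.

T ≈ 278 K

At equilibrium, absorbed power = emitted power.
Absorbing cross-section = πr² = 6.158×10⁸ m²; emitting surface = 4πr² = 2.463×10⁹ m² (ratio 4).
εS·A_cross = εσ·A_surf·T⁴  ⇒  T⁴ = S/(4σ)   (ε cancels).
T⁴ = 1360/(4·5.67×10⁻⁸) = 5.996×10⁹ K⁴.
T = (5.996×10⁹)^(1/4).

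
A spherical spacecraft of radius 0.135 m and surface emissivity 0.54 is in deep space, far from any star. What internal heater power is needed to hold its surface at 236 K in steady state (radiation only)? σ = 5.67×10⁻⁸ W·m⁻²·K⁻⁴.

P = εσ·4πr²·T⁴.
4πr² = 0.2290 m²; T⁴ = 3.102×10⁹ K⁴.
P = 0.54·5.67×10⁻⁸·0.2290·3.102×10⁹.

P ≈ 21.8 W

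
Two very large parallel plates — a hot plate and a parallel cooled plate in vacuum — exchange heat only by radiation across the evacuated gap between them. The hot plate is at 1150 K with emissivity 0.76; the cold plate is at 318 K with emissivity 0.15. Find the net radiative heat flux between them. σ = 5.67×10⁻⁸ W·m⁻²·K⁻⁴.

For two infinite grey parallel plates, q = σ(T₁⁴ − T₂⁴)/(1/ε₁ + 1/ε₂ − 1).
T₁⁴ − T₂⁴ = 1.749×10¹² − 1.023×10¹⁰ = 1.739×10¹² K⁴.
1/ε₁ + 1/ε₂ − 1 = 1.316 + 6.667 − 1 = 6.982.
q = 5.67×10⁻⁸ × 1.739×10¹² / 6.982.

q ≈ 14100 W/m²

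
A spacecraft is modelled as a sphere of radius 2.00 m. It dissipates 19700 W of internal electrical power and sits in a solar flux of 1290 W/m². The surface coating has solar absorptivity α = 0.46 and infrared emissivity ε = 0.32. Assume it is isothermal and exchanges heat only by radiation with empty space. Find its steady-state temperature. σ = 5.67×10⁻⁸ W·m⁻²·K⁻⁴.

T ≈ 415 K

At steady state, absorbed solar power + internal power = radiated power.
Absorbed: α·S·A_cross = 0.46·1290·12.57 = 7457 W (cross-section πr²).
Total input = 7457 + 19700 = 27160 W.
Radiated: εσ·A_surf·T⁴ with A_surf = 4πr² = 50.27 m².
T⁴ = 27160/(0.32·5.67×10⁻⁸·50.27) = 2.978×10¹⁰ K⁴.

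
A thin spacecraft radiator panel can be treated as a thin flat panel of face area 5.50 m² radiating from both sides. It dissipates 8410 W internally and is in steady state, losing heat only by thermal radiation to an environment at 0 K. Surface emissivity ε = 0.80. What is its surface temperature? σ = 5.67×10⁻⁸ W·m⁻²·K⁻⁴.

Steady state: internal power = radiated power, P = εσA T⁴.
Radiating area A = 2·5.50 = 11.00 m².
T⁴ = P/(εσA) = 8410/(0.80·5.67×10⁻⁸·11.00) = 1.686×10¹⁰ K⁴.
T = (1.686×10¹⁰)^(1/4).

T ≈ 360 K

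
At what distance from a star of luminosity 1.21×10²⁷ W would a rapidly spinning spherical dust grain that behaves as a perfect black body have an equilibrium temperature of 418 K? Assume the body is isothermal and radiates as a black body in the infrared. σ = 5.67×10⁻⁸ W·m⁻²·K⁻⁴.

d ≈ 1.18×10¹¹ m

For an isothermal black-emitting sphere, (1−a)S·πr² = σ·4πr²·T⁴ ⇒ S = 4σT⁴/(1−a).
S = 4·5.67×10⁻⁸·(418)⁴/1.00 = 6924 W/m².
Flux falls as S = L/(4πd²), so d = √(L/(4πS)) = √(1.21×10²⁷/(4π·6924)).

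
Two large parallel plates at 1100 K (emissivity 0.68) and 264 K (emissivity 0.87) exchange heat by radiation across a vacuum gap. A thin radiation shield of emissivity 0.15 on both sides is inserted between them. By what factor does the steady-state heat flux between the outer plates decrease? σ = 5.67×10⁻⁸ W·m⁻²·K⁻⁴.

factor ≈ 8.61

Without shield: q₀ = σΔ(T⁴)/(1/ε₁+1/ε₂−1) with denominator 1.620.
With shield the two gaps are in series; the resistances add: (1/ε₁+1/ε_s−1)+(1/ε_s+1/ε₂−1) = 7.137+6.816 = 13.95.
Heat-flux ratio q₀/q = 13.95/1.620.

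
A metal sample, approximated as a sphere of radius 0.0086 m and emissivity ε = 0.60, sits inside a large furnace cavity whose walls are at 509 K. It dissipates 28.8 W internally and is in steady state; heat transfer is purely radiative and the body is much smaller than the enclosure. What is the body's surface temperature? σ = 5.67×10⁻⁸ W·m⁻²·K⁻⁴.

T ≈ 994 K

For a small grey body in a large enclosure, net radiated power = εσA(T⁴ − T_w⁴).
Steady state: P = εσA(T⁴ − T_w⁴) with A = 4πr² = 9.294×10⁻⁴ m².
T⁴ = P/(εσA) + T_w⁴ = 28.8/(0.60·5.67×10⁻⁸·9.294×10⁻⁴) + (509)⁴
    = 9.109×10¹¹ + 6.712×10¹⁰ = 9.780×10¹¹ K⁴.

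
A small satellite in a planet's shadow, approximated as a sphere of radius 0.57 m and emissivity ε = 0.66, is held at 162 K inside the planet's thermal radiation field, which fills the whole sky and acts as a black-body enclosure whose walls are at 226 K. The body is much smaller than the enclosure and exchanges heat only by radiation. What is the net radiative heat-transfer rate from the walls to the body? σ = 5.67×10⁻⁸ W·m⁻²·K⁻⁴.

P_net ≈ 293 W

For a small grey body in a large enclosure: P_net = εσA(T_body⁴ − T_wall⁴).
A = 4πr² = 4.083 m²; T_body⁴ − T_wall⁴ = 6.887×10⁸ − 2.609×10⁹ = -1.920×10⁹ K⁴.
|P_net| = 0.66·5.67×10⁻⁸·4.083·1.920×10⁹.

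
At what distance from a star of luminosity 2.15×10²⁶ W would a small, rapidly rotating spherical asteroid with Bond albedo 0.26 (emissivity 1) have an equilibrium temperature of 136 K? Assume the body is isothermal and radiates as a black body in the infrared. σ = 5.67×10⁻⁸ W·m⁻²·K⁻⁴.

d ≈ 4.04×10¹¹ m

For an isothermal black-emitting sphere, (1−a)S·πr² = σ·4πr²·T⁴ ⇒ S = 4σT⁴/(1−a).
S = 4·5.67×10⁻⁸·(136)⁴/0.740 = 104.8 W/m².
Flux falls as S = L/(4πd²), so d = √(L/(4πS)) = √(2.15×10²⁶/(4π·104.8)).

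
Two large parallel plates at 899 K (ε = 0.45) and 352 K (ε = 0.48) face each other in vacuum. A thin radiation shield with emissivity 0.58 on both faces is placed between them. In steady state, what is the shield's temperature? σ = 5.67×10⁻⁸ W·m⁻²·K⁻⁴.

In steady state the net flux on the hot side equals that on the cold side.
σ(T₁⁴−T_s⁴)/D₁ = σ(T_s⁴−T₂⁴)/D₂, with D₁ = 1/ε₁+1/ε_s−1 = 2.946, D₂ = 1/ε_s+1/ε₂−1 = 2.807.
Solve for T_s⁴: T_s⁴ = (D₂·T₁⁴ + D₁·T₂⁴)/(D₁+D₂) = 3.266×10¹¹ K⁴.

T_s ≈ 756 K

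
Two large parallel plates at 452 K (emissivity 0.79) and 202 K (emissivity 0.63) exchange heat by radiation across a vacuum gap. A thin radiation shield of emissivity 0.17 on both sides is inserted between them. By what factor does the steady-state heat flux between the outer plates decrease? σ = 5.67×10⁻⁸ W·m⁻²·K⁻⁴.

Without shield: q₀ = σΔ(T⁴)/(1/ε₁+1/ε₂−1) with denominator 1.853.
With shield the two gaps are in series; the resistances add: (1/ε₁+1/ε_s−1)+(1/ε_s+1/ε₂−1) = 6.148+6.470 = 12.62.
Heat-flux ratio q₀/q = 12.62/1.853.

factor ≈ 6.81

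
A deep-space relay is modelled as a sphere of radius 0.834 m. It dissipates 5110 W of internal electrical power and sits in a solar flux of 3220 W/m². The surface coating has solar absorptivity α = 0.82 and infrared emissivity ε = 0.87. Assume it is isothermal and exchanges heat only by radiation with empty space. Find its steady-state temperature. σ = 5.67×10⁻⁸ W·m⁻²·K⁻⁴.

At steady state, absorbed solar power + internal power = radiated power.
Absorbed: α·S·A_cross = 0.82·3220·2.185 = 5770 W (cross-section πr²).
Total input = 5770 + 5110 = 10880 W.
Radiated: εσ·A_surf·T⁴ with A_surf = 4πr² = 8.741 m².
T⁴ = 10880/(0.87·5.67×10⁻⁸·8.741) = 2.523×10¹⁰ K⁴.

T ≈ 399 K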